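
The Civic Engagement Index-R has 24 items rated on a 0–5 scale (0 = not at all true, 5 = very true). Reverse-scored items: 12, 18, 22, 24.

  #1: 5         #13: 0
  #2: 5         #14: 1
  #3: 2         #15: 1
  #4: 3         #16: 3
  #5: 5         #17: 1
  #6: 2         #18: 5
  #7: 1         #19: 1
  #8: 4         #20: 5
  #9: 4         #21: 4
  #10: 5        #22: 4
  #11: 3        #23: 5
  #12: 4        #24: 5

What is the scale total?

Reversing items 12, 18, 22, & 24 with 5 − raw:
Total = 5 + 5 + 2 + 3 + 5 + 2 + 1 + 4 + 4 + 5 + 3 + (5−4) + 0 + 1 + 1 + 3 + 1 + (5−5) + 1 + 5 + 4 + (5−4) + 5 + (5−5)
      = 5 + 5 + 2 + 3 + 5 + 2 + 1 + 4 + 4 + 5 + 3 + 1 + 0 + 1 + 1 + 3 + 1 + 0 + 1 + 5 + 4 + 1 + 5 + 0 = 62

62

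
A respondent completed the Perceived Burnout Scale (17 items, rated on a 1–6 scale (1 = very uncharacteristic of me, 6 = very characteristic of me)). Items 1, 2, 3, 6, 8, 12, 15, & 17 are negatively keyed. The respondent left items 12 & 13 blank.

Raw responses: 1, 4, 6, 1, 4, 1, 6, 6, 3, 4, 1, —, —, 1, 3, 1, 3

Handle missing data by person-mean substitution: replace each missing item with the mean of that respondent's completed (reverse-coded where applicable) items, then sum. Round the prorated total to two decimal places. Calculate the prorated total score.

52.13

Reverse-coded (on a 1–6 scale, reversed = 7 − raw):
  item 1: 7 − 1 = 6
  item 2: 7 − 4 = 3
  item 3: 7 − 6 = 1
  item 6: 7 − 1 = 6
  item 8: 7 − 6 = 1
  item 15: 7 − 3 = 4
  item 17: 7 − 3 = 4
Completed scored items (15 of 17): 6, 3, 1, 1, 4, 6, 6, 1, 3, 4, 1, 1, 4, 1, 4; sum = 46.
Person mean = 46 / 15 ≈ 3.0667
Prorated total = (46 / 15) × 17 = 52.13 (to 2 dp)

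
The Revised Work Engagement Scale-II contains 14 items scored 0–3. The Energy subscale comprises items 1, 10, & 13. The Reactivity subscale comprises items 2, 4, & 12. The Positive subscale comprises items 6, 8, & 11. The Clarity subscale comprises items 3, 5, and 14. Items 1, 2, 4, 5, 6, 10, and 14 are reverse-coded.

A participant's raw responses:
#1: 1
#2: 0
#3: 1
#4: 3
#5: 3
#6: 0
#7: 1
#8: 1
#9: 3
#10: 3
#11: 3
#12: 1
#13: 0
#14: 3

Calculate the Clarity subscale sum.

Clarity items: 3, 5, 14.
Of these, items 5 & 14 are reverse-coded; reversed = (0+3) − raw = 3 − raw.
  item 3: 1
  item 5: 3 − 3 = 0
  item 14: 3 − 3 = 0
Sum = 1 + 0 + 0 = 1

1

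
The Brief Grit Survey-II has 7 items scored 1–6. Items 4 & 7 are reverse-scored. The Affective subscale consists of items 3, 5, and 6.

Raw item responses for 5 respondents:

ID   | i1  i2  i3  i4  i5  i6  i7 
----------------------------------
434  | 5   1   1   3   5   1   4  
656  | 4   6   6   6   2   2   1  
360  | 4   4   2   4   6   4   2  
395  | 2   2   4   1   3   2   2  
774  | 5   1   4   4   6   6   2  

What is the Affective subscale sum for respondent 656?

10

Respondent 656 raw: 4, 6, 6, 6, 2, 2, 1.
Affective items: 3, 5, 6.
Reverse-coded (reverse-coded value = 7 − response):
  item 3: 6
  item 5: 2
  item 6: 2
Sum = 6 + 2 + 2 = 10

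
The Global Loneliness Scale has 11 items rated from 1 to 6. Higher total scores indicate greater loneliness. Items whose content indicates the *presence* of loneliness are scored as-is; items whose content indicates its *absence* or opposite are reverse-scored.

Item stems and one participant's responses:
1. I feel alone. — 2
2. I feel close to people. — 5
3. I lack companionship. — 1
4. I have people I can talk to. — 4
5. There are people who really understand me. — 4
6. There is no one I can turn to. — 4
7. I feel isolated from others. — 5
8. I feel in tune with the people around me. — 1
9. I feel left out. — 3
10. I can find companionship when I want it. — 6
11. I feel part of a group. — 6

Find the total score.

Items 2, 4, 5, 8, 10, 11 describe the absence/opposite of loneliness → reverse-score.
reversed = (1+6) − raw = 7 − raw.
  item 1: 2
  item 2: 7 − 5 = 2
  item 3: 1
  item 4: 7 − 4 = 3
  item 5: 7 − 4 = 3
  item 6: 4
  item 7: 5
  item 8: 7 − 1 = 6
  item 9: 3
  item 10: 7 − 6 = 1
  item 11: 7 − 6 = 1
Total = 2 + 2 + 1 + 3 + 3 + 4 + 5 + 6 + 3 + 1 + 1 = 31

31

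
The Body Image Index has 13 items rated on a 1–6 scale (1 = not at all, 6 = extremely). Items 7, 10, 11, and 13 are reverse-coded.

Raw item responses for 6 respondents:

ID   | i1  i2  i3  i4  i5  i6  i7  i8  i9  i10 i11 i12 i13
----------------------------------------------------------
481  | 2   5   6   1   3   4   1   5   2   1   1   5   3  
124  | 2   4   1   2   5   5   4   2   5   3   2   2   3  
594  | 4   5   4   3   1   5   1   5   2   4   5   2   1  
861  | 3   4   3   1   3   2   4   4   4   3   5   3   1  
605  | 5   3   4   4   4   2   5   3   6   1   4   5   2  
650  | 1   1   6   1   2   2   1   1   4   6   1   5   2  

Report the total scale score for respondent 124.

44

Respondent 124 raw: 2, 4, 1, 2, 5, 5, 4, 2, 5, 3, 2, 2, 3.
Reverse-coded (reverse-coded value = 7 − response):
  item 1: 2
  item 2: 4
  item 3: 1
  item 4: 2
  item 5: 5
  item 6: 5
  item 7: 7 − 4 = 3
  item 8: 2
  item 9: 5
  item 10: 7 − 3 = 4
  item 11: 7 − 2 = 5
  item 12: 2
  item 13: 7 − 3 = 4
Sum = 2 + 4 + 1 + 2 + 5 + 5 + 3 + 2 + 5 + 4 + 5 + 2 + 4 = 44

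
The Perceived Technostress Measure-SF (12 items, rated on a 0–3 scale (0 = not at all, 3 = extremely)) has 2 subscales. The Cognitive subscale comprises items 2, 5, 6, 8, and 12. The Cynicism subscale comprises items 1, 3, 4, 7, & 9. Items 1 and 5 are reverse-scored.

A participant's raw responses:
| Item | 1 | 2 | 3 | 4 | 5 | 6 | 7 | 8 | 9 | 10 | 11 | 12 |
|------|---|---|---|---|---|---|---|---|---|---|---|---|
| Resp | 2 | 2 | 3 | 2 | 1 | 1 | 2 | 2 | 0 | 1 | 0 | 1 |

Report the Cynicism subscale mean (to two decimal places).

Cynicism items: 1, 3, 4, 7, 9.
Of these, item 1 is reverse-scored; reverse-coded value = 3 − response.
  item 1: 3 − 2 = 1
  item 3: 3
  item 4: 2
  item 7: 2
  item 9: 0
Sum = 1 + 3 + 2 + 2 + 0 = 8
Mean = 8 / 5 = 1.60

1.60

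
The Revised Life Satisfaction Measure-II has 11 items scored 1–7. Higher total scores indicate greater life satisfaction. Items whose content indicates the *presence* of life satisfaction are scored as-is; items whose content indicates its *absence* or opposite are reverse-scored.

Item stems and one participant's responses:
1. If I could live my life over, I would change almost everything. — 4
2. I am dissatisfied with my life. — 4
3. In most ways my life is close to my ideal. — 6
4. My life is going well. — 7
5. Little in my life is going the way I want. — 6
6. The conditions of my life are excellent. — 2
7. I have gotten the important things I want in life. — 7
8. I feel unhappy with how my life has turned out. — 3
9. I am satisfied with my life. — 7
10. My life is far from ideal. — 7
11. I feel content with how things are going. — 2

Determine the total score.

Items 1, 2, 5, 8, 10 describe the absence/opposite of life satisfaction → reverse-score.
reverse-coded value = 8 − response.
  item 1: 8 − 4 = 4
  item 2: 8 − 4 = 4
  item 3: 6
  item 4: 7
  item 5: 8 − 6 = 2
  item 6: 2
  item 7: 7
  item 8: 8 − 3 = 5
  item 9: 7
  item 10: 8 − 7 = 1
  item 11: 2
Total = 4 + 4 + 6 + 7 + 2 + 2 + 7 + 5 + 7 + 1 + 2 = 47

47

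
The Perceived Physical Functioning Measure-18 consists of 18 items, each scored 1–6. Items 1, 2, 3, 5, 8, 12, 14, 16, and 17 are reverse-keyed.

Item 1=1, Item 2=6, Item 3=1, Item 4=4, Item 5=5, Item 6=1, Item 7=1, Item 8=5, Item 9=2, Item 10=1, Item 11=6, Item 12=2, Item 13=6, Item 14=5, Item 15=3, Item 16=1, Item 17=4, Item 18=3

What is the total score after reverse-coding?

Reversing items 1, 2, 3, 5, 8, 12, 14, 16, & 17 with 7 − raw:
Total = (7−1) + (7−6) + (7−1) + 4 + (7−5) + 1 + 1 + (7−5) + 2 + 1 + 6 + (7−2) + 6 + (7−5) + 3 + (7−1) + (7−4) + 3
      = 6 + 1 + 6 + 4 + 2 + 1 + 1 + 2 + 2 + 1 + 6 + 5 + 6 + 2 + 3 + 6 + 3 + 3 = 60

60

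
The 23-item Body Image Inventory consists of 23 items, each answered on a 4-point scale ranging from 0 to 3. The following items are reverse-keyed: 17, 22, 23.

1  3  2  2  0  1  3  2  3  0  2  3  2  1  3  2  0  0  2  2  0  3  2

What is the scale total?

Reversing items 17, 22, & 23 with 3 − raw:
Total = 1 + 3 + 2 + 2 + 0 + 1 + 3 + 2 + 3 + 0 + 2 + 3 + 2 + 1 + 3 + 2 + (3−0) + 0 + 2 + 2 + 0 + (3−3) + (3−2)
      = 1 + 3 + 2 + 2 + 0 + 1 + 3 + 2 + 3 + 0 + 2 + 3 + 2 + 1 + 3 + 2 + 3 + 0 + 2 + 2 + 0 + 0 + 1 = 38

38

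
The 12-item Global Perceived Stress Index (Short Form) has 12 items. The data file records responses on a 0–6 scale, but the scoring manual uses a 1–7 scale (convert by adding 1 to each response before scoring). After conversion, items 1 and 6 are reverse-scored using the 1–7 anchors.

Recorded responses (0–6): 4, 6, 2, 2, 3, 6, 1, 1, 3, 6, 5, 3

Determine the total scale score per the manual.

46

Convert to 1–7: 5, 7, 3, 3, 4, 7, 2, 2, 4, 7, 6, 4
Reverse-coded (reversed = (1+7) − raw = 8 − raw):
  item 1: 8 − 5 = 3
  item 6: 8 − 7 = 1
Scored: 3, 7, 3, 3, 4, 1, 2, 2, 4, 7, 6, 4
Total = 46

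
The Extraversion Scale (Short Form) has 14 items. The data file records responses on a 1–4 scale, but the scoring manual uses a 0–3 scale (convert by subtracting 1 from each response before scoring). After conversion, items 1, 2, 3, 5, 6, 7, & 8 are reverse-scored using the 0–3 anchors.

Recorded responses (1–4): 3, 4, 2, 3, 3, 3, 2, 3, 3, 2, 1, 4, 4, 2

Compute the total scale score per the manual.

Convert to 0–3: 2, 3, 1, 2, 2, 2, 1, 2, 2, 1, 0, 3, 3, 1
Reverse-coded (reverse-coded value = 3 − response):
  item 1: 3 − 2 = 1
  item 2: 3 − 3 = 0
  item 3: 3 − 1 = 2
  item 5: 3 − 2 = 1
  item 6: 3 − 2 = 1
  item 7: 3 − 1 = 2
  item 8: 3 − 2 = 1
Scored: 1, 0, 2, 2, 1, 1, 2, 1, 2, 1, 0, 3, 3, 1
Total = 20

20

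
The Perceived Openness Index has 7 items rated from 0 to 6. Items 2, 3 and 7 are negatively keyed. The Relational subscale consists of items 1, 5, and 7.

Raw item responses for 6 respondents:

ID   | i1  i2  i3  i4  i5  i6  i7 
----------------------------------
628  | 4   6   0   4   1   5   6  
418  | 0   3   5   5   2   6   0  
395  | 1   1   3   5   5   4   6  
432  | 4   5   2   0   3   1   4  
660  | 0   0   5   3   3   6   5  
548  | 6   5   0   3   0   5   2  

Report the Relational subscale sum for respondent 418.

Respondent 418 raw: 0, 3, 5, 5, 2, 6, 0.
Relational items: 1, 5, 7.
Reverse-coded (reversed = (0+6) − raw = 6 − raw):
  item 1: 0
  item 5: 2
  item 7: 6 − 0 = 6
Sum = 0 + 2 + 6 = 8

8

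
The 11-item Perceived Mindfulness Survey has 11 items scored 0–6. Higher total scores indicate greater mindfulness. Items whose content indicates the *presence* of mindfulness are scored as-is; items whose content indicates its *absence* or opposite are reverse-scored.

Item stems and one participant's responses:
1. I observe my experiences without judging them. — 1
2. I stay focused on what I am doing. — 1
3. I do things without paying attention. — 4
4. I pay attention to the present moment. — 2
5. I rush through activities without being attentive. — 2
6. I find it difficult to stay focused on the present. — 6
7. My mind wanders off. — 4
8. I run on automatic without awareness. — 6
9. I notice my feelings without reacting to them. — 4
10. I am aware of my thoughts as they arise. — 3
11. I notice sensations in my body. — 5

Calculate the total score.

24

Items 3, 5, 6, 7, 8 describe the absence/opposite of mindfulness → reverse-score.
on a 0–6 scale, reversed = 6 − raw.
  item 1: 1
  item 2: 1
  item 3: 6 − 4 = 2
  item 4: 2
  item 5: 6 − 2 = 4
  item 6: 6 − 6 = 0
  item 7: 6 − 4 = 2
  item 8: 6 − 6 = 0
  item 9: 4
  item 10: 3
  item 11: 5
Total = 1 + 1 + 2 + 2 + 4 + 0 + 2 + 0 + 4 + 3 + 5 = 24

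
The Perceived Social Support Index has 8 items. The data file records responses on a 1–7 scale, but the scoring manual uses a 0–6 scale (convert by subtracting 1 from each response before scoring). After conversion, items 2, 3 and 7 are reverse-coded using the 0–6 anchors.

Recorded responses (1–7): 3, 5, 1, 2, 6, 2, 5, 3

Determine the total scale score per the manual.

Convert to 0–6: 2, 4, 0, 1, 5, 1, 4, 2
Reverse-coded (reversed = (0+6) − raw = 6 − raw):
  item 2: 6 − 4 = 2
  item 3: 6 − 0 = 6
  item 7: 6 − 4 = 2
Scored: 2, 2, 6, 1, 5, 1, 2, 2
Total = 21

21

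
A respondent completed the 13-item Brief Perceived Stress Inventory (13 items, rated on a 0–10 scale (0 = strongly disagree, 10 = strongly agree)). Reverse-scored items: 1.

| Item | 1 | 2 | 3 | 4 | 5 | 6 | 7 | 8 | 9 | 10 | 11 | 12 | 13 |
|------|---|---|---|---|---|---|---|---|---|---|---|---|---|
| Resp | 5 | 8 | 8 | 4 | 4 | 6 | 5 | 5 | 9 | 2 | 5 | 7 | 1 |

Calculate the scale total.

69

Raw sum = 69. Reverse-scored items: 1; their raw sum = 5.
Each reversal replaces raw with 10 − raw, changing the total by 10 − 2·raw per item.
Total = 69 + 1·10 − 2·5 = 69 + 10 − 10 = 69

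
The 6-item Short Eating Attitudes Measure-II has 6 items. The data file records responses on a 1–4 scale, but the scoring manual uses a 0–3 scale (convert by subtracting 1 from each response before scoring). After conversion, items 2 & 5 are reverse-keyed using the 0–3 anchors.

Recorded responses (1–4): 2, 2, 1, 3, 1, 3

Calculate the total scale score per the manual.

10

Convert to 0–3: 1, 1, 0, 2, 0, 2
Reverse-coded (on a 0–3 scale, reversed = 3 − raw):
  item 2: 3 − 1 = 2
  item 5: 3 − 0 = 3
Scored: 1, 2, 0, 2, 3, 2
Total = 10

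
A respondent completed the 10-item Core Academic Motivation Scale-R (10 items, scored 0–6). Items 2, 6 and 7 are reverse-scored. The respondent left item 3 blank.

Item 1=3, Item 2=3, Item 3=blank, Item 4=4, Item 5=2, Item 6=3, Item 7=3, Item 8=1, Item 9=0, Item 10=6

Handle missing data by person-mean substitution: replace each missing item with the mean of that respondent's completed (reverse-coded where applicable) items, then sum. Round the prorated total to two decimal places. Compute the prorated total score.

27.78

Reverse-coded (on a 0–6 scale, reversed = 6 − raw):
  item 2: 6 − 3 = 3
  item 6: 6 − 3 = 3
  item 7: 6 − 3 = 3
Completed scored items (9 of 10): 3, 3, 4, 2, 3, 3, 1, 0, 6; sum = 25.
Person mean = 25 / 9 ≈ 2.7778
Prorated total = (25 / 9) × 10 = 27.78 (to 2 dp)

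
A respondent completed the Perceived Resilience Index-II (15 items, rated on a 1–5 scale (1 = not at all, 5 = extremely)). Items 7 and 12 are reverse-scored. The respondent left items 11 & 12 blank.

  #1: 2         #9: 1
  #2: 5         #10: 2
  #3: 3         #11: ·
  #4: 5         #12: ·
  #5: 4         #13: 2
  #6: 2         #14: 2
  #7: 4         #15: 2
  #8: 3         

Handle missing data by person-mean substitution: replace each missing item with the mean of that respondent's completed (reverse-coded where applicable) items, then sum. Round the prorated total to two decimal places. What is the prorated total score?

Reverse-coded (on a 1–5 scale, reversed = 6 − raw):
  item 7: 6 − 4 = 2
Completed scored items (13 of 15): 2, 5, 3, 5, 4, 2, 2, 3, 1, 2, 2, 2, 2; sum = 35.
Person mean = 35 / 13 ≈ 2.6923
Prorated total = (35 / 13) × 15 = 40.38 (to 2 dp)

40.38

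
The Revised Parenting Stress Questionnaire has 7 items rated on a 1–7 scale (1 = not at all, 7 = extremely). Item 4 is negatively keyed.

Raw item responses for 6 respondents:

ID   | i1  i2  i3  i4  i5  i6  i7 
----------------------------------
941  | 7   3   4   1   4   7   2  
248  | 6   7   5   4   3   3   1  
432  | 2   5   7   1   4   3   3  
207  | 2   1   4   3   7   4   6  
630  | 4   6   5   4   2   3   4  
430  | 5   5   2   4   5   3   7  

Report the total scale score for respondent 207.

29

Respondent 207 raw: 2, 1, 4, 3, 7, 4, 6.
Reverse-coded (reversed = (1+7) − raw = 8 − raw):
  item 1: 2
  item 2: 1
  item 3: 4
  item 4: 8 − 3 = 5
  item 5: 7
  item 6: 4
  item 7: 6
Sum = 2 + 1 + 4 + 5 + 7 + 4 + 6 = 29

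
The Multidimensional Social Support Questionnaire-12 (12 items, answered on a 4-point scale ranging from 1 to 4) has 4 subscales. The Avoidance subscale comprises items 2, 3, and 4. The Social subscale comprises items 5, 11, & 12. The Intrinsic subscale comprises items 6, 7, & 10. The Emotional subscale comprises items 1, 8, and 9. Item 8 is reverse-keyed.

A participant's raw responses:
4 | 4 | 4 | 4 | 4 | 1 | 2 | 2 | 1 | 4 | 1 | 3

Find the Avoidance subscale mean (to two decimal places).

Avoidance items: 2, 3, 4.
  item 2: 4
  item 3: 4
  item 4: 4
Sum = 4 + 4 + 4 = 12
Mean = 12 / 3 = 4.00

4.00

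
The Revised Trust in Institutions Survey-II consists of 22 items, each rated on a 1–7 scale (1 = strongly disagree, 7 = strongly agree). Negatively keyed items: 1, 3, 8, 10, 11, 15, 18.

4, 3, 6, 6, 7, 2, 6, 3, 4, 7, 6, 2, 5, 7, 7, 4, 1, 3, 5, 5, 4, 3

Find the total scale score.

84

Reversing items 1, 3, 8, 10, 11, 15, and 18 with 8 − raw:
Total = (8−4) + 3 + (8−6) + 6 + 7 + 2 + 6 + (8−3) + 4 + (8−7) + (8−6) + 2 + 5 + 7 + (8−7) + 4 + 1 + (8−3) + 5 + 5 + 4 + 3
      = 4 + 3 + 2 + 6 + 7 + 2 + 6 + 5 + 4 + 1 + 2 + 2 + 5 + 7 + 1 + 4 + 1 + 5 + 5 + 5 + 4 + 3 = 84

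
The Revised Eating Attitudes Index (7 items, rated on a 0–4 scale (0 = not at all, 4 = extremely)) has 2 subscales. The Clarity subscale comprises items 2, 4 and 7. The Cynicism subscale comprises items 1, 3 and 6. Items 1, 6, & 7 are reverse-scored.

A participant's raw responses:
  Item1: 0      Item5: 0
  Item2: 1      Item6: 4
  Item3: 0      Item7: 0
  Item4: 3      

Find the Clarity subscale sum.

Clarity items: 2, 4, 7.
Of these, item 7 is reverse-scored; reverse-coded value = 4 − response.
  item 2: 1
  item 4: 3
  item 7: 4 − 0 = 4
Sum = 1 + 3 + 4 = 8

8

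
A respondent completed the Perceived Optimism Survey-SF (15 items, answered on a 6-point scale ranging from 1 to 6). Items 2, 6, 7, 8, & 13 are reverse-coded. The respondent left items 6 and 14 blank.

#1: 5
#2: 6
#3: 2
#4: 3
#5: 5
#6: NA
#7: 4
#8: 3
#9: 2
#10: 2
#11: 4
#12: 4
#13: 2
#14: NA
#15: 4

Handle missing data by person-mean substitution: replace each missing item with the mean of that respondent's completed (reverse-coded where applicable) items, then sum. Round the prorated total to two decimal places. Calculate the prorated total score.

Reverse-coded (reverse-coded value = 7 − response):
  item 2: 7 − 6 = 1
  item 7: 7 − 4 = 3
  item 8: 7 − 3 = 4
  item 13: 7 − 2 = 5
Completed scored items (13 of 15): 5, 1, 2, 3, 5, 3, 4, 2, 2, 4, 4, 5, 4; sum = 44.
Person mean = 44 / 13 ≈ 3.3846
Prorated total = (44 / 13) × 15 = 50.77 (to 2 dp)

50.77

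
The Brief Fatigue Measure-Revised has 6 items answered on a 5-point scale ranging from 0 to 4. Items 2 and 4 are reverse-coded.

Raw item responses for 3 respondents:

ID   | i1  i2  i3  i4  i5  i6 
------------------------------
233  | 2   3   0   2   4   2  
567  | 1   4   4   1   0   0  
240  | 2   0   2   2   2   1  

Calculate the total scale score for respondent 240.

Respondent 240 raw: 2, 0, 2, 2, 2, 1.
Reverse-coded (reverse-coded value = 4 − response):
  item 1: 2
  item 2: 4 − 0 = 4
  item 3: 2
  item 4: 4 − 2 = 2
  item 5: 2
  item 6: 1
Sum = 2 + 4 + 2 + 2 + 2 + 1 = 13

13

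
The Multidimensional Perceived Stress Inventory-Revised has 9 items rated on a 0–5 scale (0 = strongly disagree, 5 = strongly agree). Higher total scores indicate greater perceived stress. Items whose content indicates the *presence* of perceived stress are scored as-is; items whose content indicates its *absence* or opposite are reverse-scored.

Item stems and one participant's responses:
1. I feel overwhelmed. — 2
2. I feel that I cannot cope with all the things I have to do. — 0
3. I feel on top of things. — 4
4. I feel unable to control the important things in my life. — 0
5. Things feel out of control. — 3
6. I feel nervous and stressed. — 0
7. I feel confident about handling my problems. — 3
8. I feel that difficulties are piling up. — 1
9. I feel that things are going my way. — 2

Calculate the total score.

Items 3, 7, 9 describe the absence/opposite of perceived stress → reverse-score.
reversed = (0+5) − raw = 5 − raw.
  item 1: 2
  item 2: 0
  item 3: 5 − 4 = 1
  item 4: 0
  item 5: 3
  item 6: 0
  item 7: 5 − 3 = 2
  item 8: 1
  item 9: 5 − 2 = 3
Total = 2 + 0 + 1 + 0 + 3 + 0 + 2 + 1 + 3 = 12

12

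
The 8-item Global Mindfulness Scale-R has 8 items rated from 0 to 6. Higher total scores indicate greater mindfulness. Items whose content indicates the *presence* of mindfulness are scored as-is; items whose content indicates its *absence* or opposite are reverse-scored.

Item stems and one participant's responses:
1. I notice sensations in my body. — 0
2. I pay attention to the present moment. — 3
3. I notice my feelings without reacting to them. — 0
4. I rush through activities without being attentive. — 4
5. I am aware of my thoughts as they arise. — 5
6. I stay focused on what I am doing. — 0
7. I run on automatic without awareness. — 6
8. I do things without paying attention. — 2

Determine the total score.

Items 4, 7, 8 describe the absence/opposite of mindfulness → reverse-score.
reverse-coded value = 6 − response.
  item 1: 0
  item 2: 3
  item 3: 0
  item 4: 6 − 4 = 2
  item 5: 5
  item 6: 0
  item 7: 6 − 6 = 0
  item 8: 6 − 2 = 4
Total = 0 + 3 + 0 + 2 + 5 + 0 + 0 + 4 = 14

14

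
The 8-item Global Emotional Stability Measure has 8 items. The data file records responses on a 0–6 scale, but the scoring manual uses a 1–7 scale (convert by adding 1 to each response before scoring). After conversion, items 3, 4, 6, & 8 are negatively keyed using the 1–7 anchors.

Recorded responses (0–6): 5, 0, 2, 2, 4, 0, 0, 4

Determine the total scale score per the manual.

33

Convert to 1–7: 6, 1, 3, 3, 5, 1, 1, 5
Reverse-coded (reverse-coded value = 8 − response):
  item 3: 8 − 3 = 5
  item 4: 8 − 3 = 5
  item 6: 8 − 1 = 7
  item 8: 8 − 5 = 3
Scored: 6, 1, 5, 5, 5, 7, 1, 3
Total = 33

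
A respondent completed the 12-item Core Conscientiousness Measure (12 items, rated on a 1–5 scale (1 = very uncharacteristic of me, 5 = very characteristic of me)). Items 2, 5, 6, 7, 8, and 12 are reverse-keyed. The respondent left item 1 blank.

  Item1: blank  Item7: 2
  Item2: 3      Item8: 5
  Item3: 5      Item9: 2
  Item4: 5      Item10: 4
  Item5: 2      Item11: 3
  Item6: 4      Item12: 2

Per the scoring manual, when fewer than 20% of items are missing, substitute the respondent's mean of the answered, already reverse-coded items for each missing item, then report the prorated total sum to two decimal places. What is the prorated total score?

Reverse-coded (on a 1–5 scale, reversed = 6 − raw):
  item 2: 6 − 3 = 3
  item 5: 6 − 2 = 4
  item 6: 6 − 4 = 2
  item 7: 6 − 2 = 4
  item 8: 6 − 5 = 1
  item 12: 6 − 2 = 4
Completed scored items (11 of 12): 3, 5, 5, 4, 2, 4, 1, 2, 4, 3, 4; sum = 37.
Person mean = 37 / 11 ≈ 3.3636
Prorated total = (37 / 11) × 12 = 40.36 (to 2 dp)

40.36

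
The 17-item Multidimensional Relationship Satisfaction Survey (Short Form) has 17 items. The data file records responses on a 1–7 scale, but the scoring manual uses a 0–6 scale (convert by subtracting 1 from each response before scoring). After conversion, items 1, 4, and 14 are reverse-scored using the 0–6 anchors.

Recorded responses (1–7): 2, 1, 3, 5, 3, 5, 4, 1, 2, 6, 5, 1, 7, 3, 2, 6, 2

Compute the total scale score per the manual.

Convert to 0–6: 1, 0, 2, 4, 2, 4, 3, 0, 1, 5, 4, 0, 6, 2, 1, 5, 1
Reverse-coded (reversed = (0+6) − raw = 6 − raw):
  item 1: 6 − 1 = 5
  item 4: 6 − 4 = 2
  item 14: 6 − 2 = 4
Scored: 5, 0, 2, 2, 2, 4, 3, 0, 1, 5, 4, 0, 6, 4, 1, 5, 1
Total = 45

45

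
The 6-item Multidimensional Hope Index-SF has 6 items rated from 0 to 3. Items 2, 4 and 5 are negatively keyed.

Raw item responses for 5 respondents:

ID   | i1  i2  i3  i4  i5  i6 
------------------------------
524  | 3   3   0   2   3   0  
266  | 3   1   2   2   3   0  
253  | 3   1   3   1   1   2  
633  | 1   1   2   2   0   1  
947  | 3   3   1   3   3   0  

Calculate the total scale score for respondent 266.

8

Respondent 266 raw: 3, 1, 2, 2, 3, 0.
Reverse-coded (reversed = (0+3) − raw = 3 − raw):
  item 1: 3
  item 2: 3 − 1 = 2
  item 3: 2
  item 4: 3 − 2 = 1
  item 5: 3 − 3 = 0
  item 6: 0
Sum = 3 + 2 + 2 + 1 + 0 + 0 = 8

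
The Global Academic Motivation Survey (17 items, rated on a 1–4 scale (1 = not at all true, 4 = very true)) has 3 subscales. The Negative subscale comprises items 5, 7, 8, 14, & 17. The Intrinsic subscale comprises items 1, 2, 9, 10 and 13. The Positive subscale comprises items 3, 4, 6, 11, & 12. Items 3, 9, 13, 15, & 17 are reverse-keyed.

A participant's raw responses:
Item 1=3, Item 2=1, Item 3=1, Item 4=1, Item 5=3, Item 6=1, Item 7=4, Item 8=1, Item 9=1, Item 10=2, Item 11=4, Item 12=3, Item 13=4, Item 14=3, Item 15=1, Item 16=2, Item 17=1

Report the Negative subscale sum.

15

Negative items: 5, 7, 8, 14, 17.
Of these, item 17 is reverse-keyed; reversed = (1+4) − raw = 5 − raw.
  item 5: 3
  item 7: 4
  item 8: 1
  item 14: 3
  item 17: 5 − 1 = 4
Sum = 3 + 4 + 1 + 3 + 4 = 15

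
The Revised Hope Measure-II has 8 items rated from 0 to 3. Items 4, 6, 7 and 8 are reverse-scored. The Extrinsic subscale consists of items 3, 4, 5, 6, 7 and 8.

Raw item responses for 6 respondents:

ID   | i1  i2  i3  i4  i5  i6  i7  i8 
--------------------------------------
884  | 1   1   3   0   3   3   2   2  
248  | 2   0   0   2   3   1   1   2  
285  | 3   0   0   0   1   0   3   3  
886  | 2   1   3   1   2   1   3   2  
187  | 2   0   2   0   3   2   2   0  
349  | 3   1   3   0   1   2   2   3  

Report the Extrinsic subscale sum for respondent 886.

Respondent 886 raw: 2, 1, 3, 1, 2, 1, 3, 2.
Extrinsic items: 3, 4, 5, 6, 7, 8.
Reverse-coded (on a 0–3 scale, reversed = 3 − raw):
  item 3: 3
  item 4: 3 − 1 = 2
  item 5: 2
  item 6: 3 − 1 = 2
  item 7: 3 − 3 = 0
  item 8: 3 − 2 = 1
Sum = 3 + 2 + 2 + 2 + 0 + 1 = 10

10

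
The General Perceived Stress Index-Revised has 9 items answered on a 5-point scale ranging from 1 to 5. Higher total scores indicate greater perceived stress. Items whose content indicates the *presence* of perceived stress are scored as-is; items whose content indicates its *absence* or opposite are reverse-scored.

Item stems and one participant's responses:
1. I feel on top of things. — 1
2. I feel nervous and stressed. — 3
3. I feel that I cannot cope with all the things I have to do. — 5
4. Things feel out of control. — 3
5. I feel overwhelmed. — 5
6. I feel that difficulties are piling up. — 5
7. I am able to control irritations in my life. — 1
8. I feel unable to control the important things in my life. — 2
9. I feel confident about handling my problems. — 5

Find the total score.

34

Items 1, 7, 9 describe the absence/opposite of perceived stress → reverse-score.
on a 1–5 scale, reversed = 6 − raw.
  item 1: 6 − 1 = 5
  item 2: 3
  item 3: 5
  item 4: 3
  item 5: 5
  item 6: 5
  item 7: 6 − 1 = 5
  item 8: 2
  item 9: 6 − 5 = 1
Total = 5 + 3 + 5 + 3 + 5 + 5 + 5 + 2 + 1 = 34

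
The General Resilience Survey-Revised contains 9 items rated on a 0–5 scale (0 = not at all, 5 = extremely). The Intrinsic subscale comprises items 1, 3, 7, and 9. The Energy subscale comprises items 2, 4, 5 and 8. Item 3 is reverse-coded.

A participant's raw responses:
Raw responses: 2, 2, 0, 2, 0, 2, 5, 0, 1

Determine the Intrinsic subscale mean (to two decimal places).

Intrinsic items: 1, 3, 7, 9.
Of these, item 3 is reverse-coded; reversed = (0+5) − raw = 5 − raw.
  item 1: 2
  item 3: 5 − 0 = 5
  item 7: 5
  item 9: 1
Sum = 2 + 5 + 5 + 1 = 13
Mean = 13 / 4 = 3.25

3.25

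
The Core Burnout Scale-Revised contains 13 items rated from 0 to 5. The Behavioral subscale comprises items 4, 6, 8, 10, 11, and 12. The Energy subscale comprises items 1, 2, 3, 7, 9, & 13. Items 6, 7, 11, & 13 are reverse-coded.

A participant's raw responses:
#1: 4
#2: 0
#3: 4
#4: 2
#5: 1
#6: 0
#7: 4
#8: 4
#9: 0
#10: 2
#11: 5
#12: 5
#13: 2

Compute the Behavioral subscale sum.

Behavioral items: 4, 6, 8, 10, 11, 12.
Of these, items 6 & 11 are reverse-coded; reverse-coded value = 5 − response.
  item 4: 2
  item 6: 5 − 0 = 5
  item 8: 4
  item 10: 2
  item 11: 5 − 5 = 0
  item 12: 5
Sum = 2 + 5 + 4 + 2 + 0 + 5 = 18

18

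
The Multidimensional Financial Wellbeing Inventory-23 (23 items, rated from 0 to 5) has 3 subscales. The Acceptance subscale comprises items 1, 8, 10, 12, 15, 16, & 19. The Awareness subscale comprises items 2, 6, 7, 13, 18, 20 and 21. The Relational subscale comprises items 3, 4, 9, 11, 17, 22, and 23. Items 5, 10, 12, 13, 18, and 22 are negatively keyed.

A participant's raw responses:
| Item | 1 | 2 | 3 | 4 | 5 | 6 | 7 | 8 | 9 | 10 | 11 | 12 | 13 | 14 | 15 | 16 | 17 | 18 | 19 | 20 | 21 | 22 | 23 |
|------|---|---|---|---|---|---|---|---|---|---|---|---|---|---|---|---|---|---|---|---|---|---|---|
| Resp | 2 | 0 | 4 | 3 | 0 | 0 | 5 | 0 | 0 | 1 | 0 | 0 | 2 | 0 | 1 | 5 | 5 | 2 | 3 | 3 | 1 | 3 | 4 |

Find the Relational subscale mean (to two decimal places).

2.57

Relational items: 3, 4, 9, 11, 17, 22, 23.
Of these, item 22 is negatively keyed; reverse-coded value = 5 − response.
  item 3: 4
  item 4: 3
  item 9: 0
  item 11: 0
  item 17: 5
  item 22: 5 − 3 = 2
  item 23: 4
Sum = 4 + 3 + 0 + 0 + 5 + 2 + 4 = 18
Mean = 18 / 7 = 2.57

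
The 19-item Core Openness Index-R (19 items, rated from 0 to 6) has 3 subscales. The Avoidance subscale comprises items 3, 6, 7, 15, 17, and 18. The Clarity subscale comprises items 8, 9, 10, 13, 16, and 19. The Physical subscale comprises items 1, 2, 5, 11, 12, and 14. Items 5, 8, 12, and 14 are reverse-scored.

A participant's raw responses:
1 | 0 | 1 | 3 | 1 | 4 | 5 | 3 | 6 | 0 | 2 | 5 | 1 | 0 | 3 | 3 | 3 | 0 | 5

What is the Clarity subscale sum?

Clarity items: 8, 9, 10, 13, 16, 19.
Of these, item 8 is reverse-scored; on a 0–6 scale, reversed = 6 − raw.
  item 8: 6 − 3 = 3
  item 9: 6
  item 10: 0
  item 13: 1
  item 16: 3
  item 19: 5
Sum = 3 + 6 + 0 + 1 + 3 + 5 = 18

18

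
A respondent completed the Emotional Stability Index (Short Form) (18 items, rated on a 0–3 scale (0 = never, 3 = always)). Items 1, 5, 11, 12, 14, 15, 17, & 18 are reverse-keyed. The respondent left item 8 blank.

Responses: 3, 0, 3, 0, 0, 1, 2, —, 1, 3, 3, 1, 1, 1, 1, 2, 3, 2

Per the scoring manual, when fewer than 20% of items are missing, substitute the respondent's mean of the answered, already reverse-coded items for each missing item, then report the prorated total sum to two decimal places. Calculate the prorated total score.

Reverse-coded (reverse-coded value = 3 − response):
  item 1: 3 − 3 = 0
  item 5: 3 − 0 = 3
  item 11: 3 − 3 = 0
  item 12: 3 − 1 = 2
  item 14: 3 − 1 = 2
  item 15: 3 − 1 = 2
  item 17: 3 − 3 = 0
  item 18: 3 − 2 = 1
Completed scored items (17 of 18): 0, 0, 3, 0, 3, 1, 2, 1, 3, 0, 2, 1, 2, 2, 2, 0, 1; sum = 23.
Person mean = 23 / 17 ≈ 1.3529
Prorated total = (23 / 17) × 18 = 24.35 (to 2 dp)

24.35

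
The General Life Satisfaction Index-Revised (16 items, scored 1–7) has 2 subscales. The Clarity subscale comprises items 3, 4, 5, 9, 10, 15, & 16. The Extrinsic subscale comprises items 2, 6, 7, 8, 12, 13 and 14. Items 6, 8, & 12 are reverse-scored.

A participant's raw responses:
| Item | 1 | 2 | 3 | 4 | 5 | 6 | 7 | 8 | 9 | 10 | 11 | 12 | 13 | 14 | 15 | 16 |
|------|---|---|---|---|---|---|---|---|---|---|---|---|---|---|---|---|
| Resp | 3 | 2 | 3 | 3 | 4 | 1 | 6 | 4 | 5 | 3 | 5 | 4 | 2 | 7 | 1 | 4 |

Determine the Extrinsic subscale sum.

32

Extrinsic items: 2, 6, 7, 8, 12, 13, 14.
Of these, items 6, 8, and 12 are reverse-scored; reverse-coded value = 8 − response.
  item 2: 2
  item 6: 8 − 1 = 7
  item 7: 6
  item 8: 8 − 4 = 4
  item 12: 8 − 4 = 4
  item 13: 2
  item 14: 7
Sum = 2 + 7 + 6 + 4 + 4 + 2 + 7 = 32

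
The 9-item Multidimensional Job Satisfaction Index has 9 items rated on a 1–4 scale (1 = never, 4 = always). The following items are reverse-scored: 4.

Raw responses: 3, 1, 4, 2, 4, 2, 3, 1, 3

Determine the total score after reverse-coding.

Reversing item 4 with 5 − raw:
Total = 3 + 1 + 4 + (5−2) + 4 + 2 + 3 + 1 + 3
      = 3 + 1 + 4 + 3 + 4 + 2 + 3 + 1 + 3 = 24

24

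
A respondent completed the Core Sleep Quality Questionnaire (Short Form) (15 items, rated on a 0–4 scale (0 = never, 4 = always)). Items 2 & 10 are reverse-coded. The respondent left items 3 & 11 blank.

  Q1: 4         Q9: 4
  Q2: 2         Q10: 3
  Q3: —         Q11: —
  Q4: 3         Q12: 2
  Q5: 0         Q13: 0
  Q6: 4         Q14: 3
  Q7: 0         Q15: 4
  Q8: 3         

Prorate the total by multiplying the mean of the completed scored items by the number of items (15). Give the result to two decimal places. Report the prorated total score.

Reverse-coded (reverse-coded value = 4 − response):
  item 2: 4 − 2 = 2
  item 10: 4 − 3 = 1
Completed scored items (13 of 15): 4, 2, 3, 0, 4, 0, 3, 4, 1, 2, 0, 3, 4; sum = 30.
Person mean = 30 / 13 ≈ 2.3077
Prorated total = (30 / 13) × 15 = 34.62 (to 2 dp)

34.62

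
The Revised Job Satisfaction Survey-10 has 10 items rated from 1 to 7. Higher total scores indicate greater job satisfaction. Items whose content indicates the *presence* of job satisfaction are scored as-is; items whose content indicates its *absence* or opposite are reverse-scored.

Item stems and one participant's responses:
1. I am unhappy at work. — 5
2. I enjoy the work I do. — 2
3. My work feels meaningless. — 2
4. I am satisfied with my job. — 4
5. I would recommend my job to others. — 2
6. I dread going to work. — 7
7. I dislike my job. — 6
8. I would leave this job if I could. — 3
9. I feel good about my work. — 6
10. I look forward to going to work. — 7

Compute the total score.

38

Items 1, 3, 6, 7, 8 describe the absence/opposite of job satisfaction → reverse-score.
reversed = (1+7) − raw = 8 − raw.
  item 1: 8 − 5 = 3
  item 2: 2
  item 3: 8 − 2 = 6
  item 4: 4
  item 5: 2
  item 6: 8 − 7 = 1
  item 7: 8 − 6 = 2
  item 8: 8 − 3 = 5
  item 9: 6
  item 10: 7
Total = 3 + 2 + 6 + 4 + 2 + 1 + 2 + 5 + 6 + 7 = 38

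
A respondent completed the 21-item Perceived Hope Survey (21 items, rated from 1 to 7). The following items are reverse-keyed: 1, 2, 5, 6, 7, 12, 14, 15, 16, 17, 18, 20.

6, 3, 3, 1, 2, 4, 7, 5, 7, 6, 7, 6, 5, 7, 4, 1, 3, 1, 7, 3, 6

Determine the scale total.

96

Reverse-keyed items use 8 − raw:
  item 1: 8 − 6 = 2
  item 2: 8 − 3 = 5
  item 5: 8 − 2 = 6
  item 6: 8 − 4 = 4
  item 7: 8 − 7 = 1
  item 12: 8 − 6 = 2
  item 14: 8 − 7 = 1
  item 15: 8 − 4 = 4
  item 16: 8 − 1 = 7
  item 17: 8 − 3 = 5
  item 18: 8 − 1 = 7
  item 20: 8 − 3 = 5
Scored items: 2, 5, 3, 1, 6, 4, 1, 5, 7, 6, 7, 2, 5, 1, 4, 7, 5, 7, 7, 5, 6
Total = 2 + 5 + 3 + 1 + 6 + 4 + 1 + 5 + 7 + 6 + 7 + 2 + 5 + 1 + 4 + 7 + 5 + 7 + 7 + 5 + 6 = 96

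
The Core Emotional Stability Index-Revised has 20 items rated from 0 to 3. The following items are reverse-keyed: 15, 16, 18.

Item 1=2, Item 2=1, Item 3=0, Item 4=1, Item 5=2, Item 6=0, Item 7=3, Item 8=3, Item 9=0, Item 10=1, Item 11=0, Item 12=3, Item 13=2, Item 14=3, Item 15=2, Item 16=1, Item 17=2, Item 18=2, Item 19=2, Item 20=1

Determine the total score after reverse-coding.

Raw sum = 31. Reverse-keyed items: 15, 16, 18; their raw sum = 5.
Each reversal replaces raw with 3 − raw, changing the total by 3 − 2·raw per item.
Total = 31 + 3·3 − 2·5 = 31 + 9 − 10 = 30

30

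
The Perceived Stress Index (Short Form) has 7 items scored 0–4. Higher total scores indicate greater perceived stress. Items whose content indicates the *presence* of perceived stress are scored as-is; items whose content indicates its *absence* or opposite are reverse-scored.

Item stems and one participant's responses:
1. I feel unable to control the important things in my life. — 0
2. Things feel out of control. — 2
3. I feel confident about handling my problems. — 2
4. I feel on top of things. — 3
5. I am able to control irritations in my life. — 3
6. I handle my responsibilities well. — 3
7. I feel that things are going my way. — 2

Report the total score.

9

Items 3, 4, 5, 6, 7 describe the absence/opposite of perceived stress → reverse-score.
on a 0–4 scale, reversed = 4 − raw.
  item 1: 0
  item 2: 2
  item 3: 4 − 2 = 2
  item 4: 4 − 3 = 1
  item 5: 4 − 3 = 1
  item 6: 4 − 3 = 1
  item 7: 4 − 2 = 2
Total = 0 + 2 + 2 + 1 + 1 + 1 + 2 = 9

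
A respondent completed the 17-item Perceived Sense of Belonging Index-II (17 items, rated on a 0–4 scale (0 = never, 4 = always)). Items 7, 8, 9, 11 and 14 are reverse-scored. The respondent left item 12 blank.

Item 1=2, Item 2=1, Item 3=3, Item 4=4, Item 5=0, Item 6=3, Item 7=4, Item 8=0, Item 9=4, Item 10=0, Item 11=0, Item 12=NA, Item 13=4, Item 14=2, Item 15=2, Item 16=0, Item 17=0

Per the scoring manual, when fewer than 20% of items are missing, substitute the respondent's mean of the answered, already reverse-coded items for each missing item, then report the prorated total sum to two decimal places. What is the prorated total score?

Reverse-coded (on a 0–4 scale, reversed = 4 − raw):
  item 7: 4 − 4 = 0
  item 8: 4 − 0 = 4
  item 9: 4 − 4 = 0
  item 11: 4 − 0 = 4
  item 14: 4 − 2 = 2
Completed scored items (16 of 17): 2, 1, 3, 4, 0, 3, 0, 4, 0, 0, 4, 4, 2, 2, 0, 0; sum = 29.
Person mean = 29 / 16 ≈ 1.8125
Prorated total = (29 / 16) × 17 = 30.81 (to 2 dp)

30.81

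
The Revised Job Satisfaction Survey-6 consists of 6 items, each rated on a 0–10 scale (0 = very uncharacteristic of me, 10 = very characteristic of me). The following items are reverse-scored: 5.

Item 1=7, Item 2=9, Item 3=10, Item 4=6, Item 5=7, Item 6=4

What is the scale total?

Reversing item 5 with 10 − raw:
Total = 7 + 9 + 10 + 6 + (10−7) + 4
      = 7 + 9 + 10 + 6 + 3 + 4 = 39

39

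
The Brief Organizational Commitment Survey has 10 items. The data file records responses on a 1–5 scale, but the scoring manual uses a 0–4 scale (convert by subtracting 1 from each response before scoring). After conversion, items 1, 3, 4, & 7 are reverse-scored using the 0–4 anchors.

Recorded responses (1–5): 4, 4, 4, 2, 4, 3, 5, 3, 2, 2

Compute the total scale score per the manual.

17

Convert to 0–4: 3, 3, 3, 1, 3, 2, 4, 2, 1, 1
Reverse-coded (reversed = (0+4) − raw = 4 − raw):
  item 1: 4 − 3 = 1
  item 3: 4 − 3 = 1
  item 4: 4 − 1 = 3
  item 7: 4 − 4 = 0
Scored: 1, 3, 1, 3, 3, 2, 0, 2, 1, 1
Total = 17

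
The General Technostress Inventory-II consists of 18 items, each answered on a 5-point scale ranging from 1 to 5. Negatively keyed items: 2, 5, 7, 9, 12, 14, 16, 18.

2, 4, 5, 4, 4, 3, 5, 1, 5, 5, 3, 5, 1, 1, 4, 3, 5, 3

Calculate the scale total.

Apply reverse scoring (on a 1–5 scale, reversed = 6 − raw):
  item 2: 6 − 4 = 2
  item 5: 6 − 4 = 2
  item 7: 6 − 5 = 1
  item 9: 6 − 5 = 1
  item 12: 6 − 5 = 1
  item 14: 6 − 1 = 5
  item 16: 6 − 3 = 3
  item 18: 6 − 3 = 3
Scored responses: 2, 2, 5, 4, 2, 3, 1, 1, 1, 5, 3, 1, 1, 5, 4, 3, 5, 3
Total = 2 + 2 + 5 + 4 + 2 + 3 + 1 + 1 + 1 + 5 + 3 + 1 + 1 + 5 + 4 + 3 + 5 + 3 = 51

51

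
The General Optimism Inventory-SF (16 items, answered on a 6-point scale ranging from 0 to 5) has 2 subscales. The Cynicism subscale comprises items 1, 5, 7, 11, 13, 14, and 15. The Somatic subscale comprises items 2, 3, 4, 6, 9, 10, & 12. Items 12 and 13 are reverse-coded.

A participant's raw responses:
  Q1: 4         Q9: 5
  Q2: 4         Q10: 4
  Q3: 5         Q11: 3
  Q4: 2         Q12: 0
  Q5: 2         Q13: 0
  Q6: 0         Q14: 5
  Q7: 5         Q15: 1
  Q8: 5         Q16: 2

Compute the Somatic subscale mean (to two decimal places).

Somatic items: 2, 3, 4, 6, 9, 10, 12.
Of these, item 12 is reverse-coded; reversed = (0+5) − raw = 5 − raw.
  item 2: 4
  item 3: 5
  item 4: 2
  item 6: 0
  item 9: 5
  item 10: 4
  item 12: 5 − 0 = 5
Sum = 4 + 5 + 2 + 0 + 5 + 4 + 5 = 25
Mean = 25 / 7 = 3.57

3.57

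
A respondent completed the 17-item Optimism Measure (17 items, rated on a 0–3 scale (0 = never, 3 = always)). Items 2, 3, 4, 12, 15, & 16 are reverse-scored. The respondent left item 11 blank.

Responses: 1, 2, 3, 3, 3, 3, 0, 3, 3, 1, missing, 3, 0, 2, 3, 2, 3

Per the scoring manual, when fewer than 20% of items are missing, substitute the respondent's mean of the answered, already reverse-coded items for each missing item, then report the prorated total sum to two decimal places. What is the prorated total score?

22.31

Reverse-coded (on a 0–3 scale, reversed = 3 − raw):
  item 2: 3 − 2 = 1
  item 3: 3 − 3 = 0
  item 4: 3 − 3 = 0
  item 12: 3 − 3 = 0
  item 15: 3 − 3 = 0
  item 16: 3 − 2 = 1
Completed scored items (16 of 17): 1, 1, 0, 0, 3, 3, 0, 3, 3, 1, 0, 0, 2, 0, 1, 3; sum = 21.
Person mean = 21 / 16 ≈ 1.3125
Prorated total = (21 / 16) × 17 = 22.31 (to 2 dp)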